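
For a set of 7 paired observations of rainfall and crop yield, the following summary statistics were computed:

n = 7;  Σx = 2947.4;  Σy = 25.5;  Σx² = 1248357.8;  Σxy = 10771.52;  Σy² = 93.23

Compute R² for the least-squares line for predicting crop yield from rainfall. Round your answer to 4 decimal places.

0.4831

Sxx = Σx² − (Σx)²/n = 1248357.8 − 1241023.822857 = 7333.977143
Sxy = Σxy − (Σx)(Σy)/n = 10771.52 − 10736.957143 = 34.562857
Syy = Σy² − (Σy)²/n = 93.23 − 92.892857 = 0.337143
R² = Sxy²/(Sxx·Syy) = (34.562857)²/(7333.977143·0.337143) = 0.483132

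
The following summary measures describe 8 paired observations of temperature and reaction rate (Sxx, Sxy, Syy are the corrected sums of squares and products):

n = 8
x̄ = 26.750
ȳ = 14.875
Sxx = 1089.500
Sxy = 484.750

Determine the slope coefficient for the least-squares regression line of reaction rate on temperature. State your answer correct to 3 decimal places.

0.445

b = Sxy/Sxx = 484.75/1089.5 = 0.444929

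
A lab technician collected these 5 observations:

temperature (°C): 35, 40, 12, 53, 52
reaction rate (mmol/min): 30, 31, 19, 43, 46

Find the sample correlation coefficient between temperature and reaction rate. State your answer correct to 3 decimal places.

n = 5, Σx = 192, Σy = 169, Σxy = 7189, Σx² = 8482, Σy² = 6187
Sxx = Σx² − (Σx)²/n = 8482 − 7372.8 = 1109.2
Sxy = Σxy − (Σx)(Σy)/n = 7189 − 6489.6 = 699.4
Syy = Σy² − (Σy)²/n = 6187 − 5712.2 = 474.8
r = Sxy/√(Sxx·Syy) = 699.4/√(526648.16) = 699.4/725.705285 = 0.963752

0.964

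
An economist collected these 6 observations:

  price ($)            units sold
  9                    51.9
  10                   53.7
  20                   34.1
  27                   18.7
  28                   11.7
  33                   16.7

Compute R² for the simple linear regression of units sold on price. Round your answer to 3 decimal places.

0.935

n = 6, Σx = 127, Σy = 186.8, Σxy = 3069.7, Σx² = 3183, Σy² = 7505.58
Sxx = Σx² − (Σx)²/n = 3183 − 2688.166667 = 494.833333
Sxy = Σxy − (Σx)(Σy)/n = 3069.7 − 3953.933333 = -884.233333
Syy = Σy² − (Σy)²/n = 7505.58 − 5815.706667 = 1689.873333
R² = Sxy²/(Sxx·Syy) = (-884.233333)²/(494.833333·1689.873333) = 0.935019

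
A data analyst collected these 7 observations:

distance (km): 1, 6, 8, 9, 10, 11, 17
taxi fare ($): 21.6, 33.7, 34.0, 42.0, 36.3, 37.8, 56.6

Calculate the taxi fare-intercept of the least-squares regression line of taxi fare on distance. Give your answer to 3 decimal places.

19.186

n = 7, Σx = 62, Σy = 262, Σxy = 2614.8, Σx² = 692
Sxx = Σx² − (Σx)²/n = 692 − 549.142857 = 142.857143
Sxy = Σxy − (Σx)(Σy)/n = 2614.8 − 2320.571429 = 294.228571
b = Sxy/Sxx = 294.228571/142.857143 = 2.0596
a = ȳ − b·x̄ = 37.428571 − 2.0596·8.857143 = 19.1864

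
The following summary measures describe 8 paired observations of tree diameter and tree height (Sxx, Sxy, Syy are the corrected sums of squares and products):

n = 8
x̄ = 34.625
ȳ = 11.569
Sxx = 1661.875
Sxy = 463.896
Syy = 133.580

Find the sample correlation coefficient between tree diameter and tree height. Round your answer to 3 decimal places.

r = Sxy/√(Sxx·Syy) = 463.896/√(221993.2625) = 463.896/471.161610 = 0.984579

0.985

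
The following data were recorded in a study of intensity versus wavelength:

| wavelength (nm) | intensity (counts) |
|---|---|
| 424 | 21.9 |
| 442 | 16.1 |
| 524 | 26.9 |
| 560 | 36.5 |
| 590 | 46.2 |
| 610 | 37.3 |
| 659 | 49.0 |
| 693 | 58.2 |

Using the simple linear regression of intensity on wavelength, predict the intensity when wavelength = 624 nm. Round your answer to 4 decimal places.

45.2359

n = 8, Σx = 4502, Σy = 292.1, Σxy = 173572, Σx² = 2598046
Sxx = Σx² − (Σx)²/n = 2598046 − 2533500.5 = 64545.5
Sxy = Σxy − (Σx)(Σy)/n = 173572 − 164379.275 = 9192.725
b = Sxy/Sxx = 9192.725/64545.5 = 0.142422
a = ȳ − b·x̄ = 36.5125 − 0.142422·562.75 = -43.635705
ŷ(624) = a + b·624 = -43.635705 + 0.142422·624 = 45.235872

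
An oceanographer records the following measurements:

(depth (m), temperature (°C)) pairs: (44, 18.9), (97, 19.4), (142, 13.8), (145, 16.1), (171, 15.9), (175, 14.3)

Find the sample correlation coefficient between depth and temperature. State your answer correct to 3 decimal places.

n = 6, Σx = 774, Σy = 98.4, Σxy = 12228.9, Σx² = 112400, Σy² = 1640.52
Sxx = Σx² − (Σx)²/n = 112400 − 99846 = 12554
Sxy = Σxy − (Σx)(Σy)/n = 12228.9 − 12693.6 = -464.7
Syy = Σy² − (Σy)²/n = 1640.52 − 1613.76 = 26.76
r = Sxy/√(Sxx·Syy) = -464.7/√(335945.04) = -464.7/579.607660 = -0.801749

-0.802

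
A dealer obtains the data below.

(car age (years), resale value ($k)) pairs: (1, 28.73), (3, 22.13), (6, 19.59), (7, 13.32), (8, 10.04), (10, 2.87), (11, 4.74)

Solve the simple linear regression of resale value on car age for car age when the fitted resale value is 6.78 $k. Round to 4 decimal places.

9.5756

n = 7, Σx = 46, Σy = 101.42, Σxy = 467.06, Σx² = 380
Sxx = Σx² − (Σx)²/n = 380 − 302.285714 = 77.714286
Sxy = Σxy − (Σx)(Σy)/n = 467.06 − 666.474286 = -199.414286
b = Sxy/Sxx = -199.414286/77.714286 = -2.565993
a = ȳ − b·x̄ = 14.488571 − (-2.565993)·6.571429 = 31.350809
Set a + b·x = 6.78: x = (6.78 − 31.350809) / (-2.565993) = 9.575557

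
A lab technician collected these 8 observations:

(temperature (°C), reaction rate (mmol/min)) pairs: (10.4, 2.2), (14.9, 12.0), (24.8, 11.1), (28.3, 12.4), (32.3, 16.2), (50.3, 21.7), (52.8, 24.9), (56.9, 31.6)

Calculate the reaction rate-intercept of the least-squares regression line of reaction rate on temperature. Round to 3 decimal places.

n = 8, Σx = 270.7, Σy = 132.1, Σxy = 5555.41, Σx² = 11344.93
Sxx = Σx² − (Σx)²/n = 11344.93 − 9159.81125 = 2185.11875
Sxy = Σxy − (Σx)(Σy)/n = 5555.41 − 4469.93375 = 1085.47625
b = Sxy/Sxx = 1085.47625/2185.11875 = 0.496758
a = ȳ − b·x̄ = 16.5125 − 0.496758·33.8375 = -0.296565

-0.297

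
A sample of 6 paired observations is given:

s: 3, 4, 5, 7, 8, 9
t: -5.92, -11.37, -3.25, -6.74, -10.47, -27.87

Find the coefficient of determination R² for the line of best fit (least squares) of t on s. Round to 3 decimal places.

n = 6, Σx = 36, Σy = -65.62, Σxy = -461.26, Σx² = 244, Σy² = 1106.6712
Sxx = Σx² − (Σx)²/n = 244 − 216 = 28
Sxy = Σxy − (Σx)(Σy)/n = -461.26 − (-393.72) = -67.54
Syy = Σy² − (Σy)²/n = 1106.6712 − 717.664067 = 389.007133
R² = Sxy²/(Sxx·Syy) = (-67.54)²/(28·389.007133) = 0.418800

0.419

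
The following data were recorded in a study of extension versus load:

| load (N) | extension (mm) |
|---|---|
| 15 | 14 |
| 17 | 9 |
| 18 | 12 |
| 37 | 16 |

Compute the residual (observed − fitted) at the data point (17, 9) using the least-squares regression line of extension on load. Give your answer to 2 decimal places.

n = 4, Σx = 87, Σy = 51, Σxy = 1171, Σx² = 2207
Sxx = Σx² − (Σx)²/n = 2207 − 1892.25 = 314.75
Sxy = Σxy − (Σx)(Σy)/n = 1171 − 1109.25 = 61.75
b = Sxy/Sxx = 61.75/314.75 = 0.196187
a = ȳ − b·x̄ = 12.75 − 0.196187·21.75 = 8.482923
ŷ(17) = 8.482923 + 0.196187·17 = 11.818110
residual = y − ŷ = 9 − 11.818110 = -2.818110

-2.82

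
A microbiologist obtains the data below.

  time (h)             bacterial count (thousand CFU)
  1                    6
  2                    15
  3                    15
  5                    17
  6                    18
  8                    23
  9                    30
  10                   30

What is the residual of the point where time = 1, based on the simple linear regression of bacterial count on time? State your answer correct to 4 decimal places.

-2.8077

n = 8, Σx = 44, Σy = 154, Σxy = 1028, Σx² = 320
Sxx = Σx² − (Σx)²/n = 320 − 242 = 78
Sxy = Σxy − (Σx)(Σy)/n = 1028 − 847 = 181
b = Sxy/Sxx = 181/78 = 2.320513
a = ȳ − b·x̄ = 19.25 − 2.320513·5.5 = 6.487179
ŷ(1) = 6.487179 + 2.320513·1 = 8.807692
residual = y − ŷ = 6 − 8.807692 = -2.807692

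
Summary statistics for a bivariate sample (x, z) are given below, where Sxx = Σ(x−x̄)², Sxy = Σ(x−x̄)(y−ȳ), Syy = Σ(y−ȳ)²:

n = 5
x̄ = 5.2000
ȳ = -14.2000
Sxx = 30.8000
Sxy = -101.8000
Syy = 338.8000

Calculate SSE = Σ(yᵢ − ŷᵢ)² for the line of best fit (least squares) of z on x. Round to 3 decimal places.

b = Sxy/Sxx = -101.8/30.8 = -3.305195
SSE = Syy − b·Sxy = 338.8 − (-3.305195)·(-101.8) = 2.331169

2.331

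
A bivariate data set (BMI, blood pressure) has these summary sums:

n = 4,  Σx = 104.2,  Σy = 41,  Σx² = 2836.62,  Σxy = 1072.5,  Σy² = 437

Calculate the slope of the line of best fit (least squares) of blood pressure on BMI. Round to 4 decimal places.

0.0364

Sxx = Σx² − (Σx)²/n = 2836.62 − 2714.41 = 122.21
Sxy = Σxy − (Σx)(Σy)/n = 1072.5 − 1068.05 = 4.45
b = Sxy/Sxx = 4.45/122.21 = 0.036413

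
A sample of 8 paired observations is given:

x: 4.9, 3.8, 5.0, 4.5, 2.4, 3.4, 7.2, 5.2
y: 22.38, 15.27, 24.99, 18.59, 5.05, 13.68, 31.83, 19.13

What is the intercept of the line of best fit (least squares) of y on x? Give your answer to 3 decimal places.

-5.635

n = 8, Σx = 36.4, Σy = 150.92, Σxy = 763.577, Σx² = 179.9
Sxx = Σx² − (Σx)²/n = 179.9 − 165.62 = 14.28
Sxy = Σxy − (Σx)(Σy)/n = 763.577 − 686.686 = 76.891
b = Sxy/Sxx = 76.891/14.28 = 5.384524
a = ȳ − b·x̄ = 18.865 − 5.384524·4.55 = -5.634583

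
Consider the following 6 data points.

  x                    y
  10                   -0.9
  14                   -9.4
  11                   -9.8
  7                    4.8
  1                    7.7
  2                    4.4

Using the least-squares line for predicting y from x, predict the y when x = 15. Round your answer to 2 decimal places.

n = 6, Σx = 45, Σy = -3.2, Σxy = -198.3, Σx² = 471
Sxx = Σx² − (Σx)²/n = 471 − 337.5 = 133.5
Sxy = Σxy − (Σx)(Σy)/n = -198.3 − (-24) = -174.3
b = Sxy/Sxx = -174.3/133.5 = -1.305618
a = ȳ − b·x̄ = -0.533333 − (-1.305618)·7.5 = 9.258801
ŷ(15) = a + b·15 = 9.258801 + (-1.305618)·15 = -10.325468

-10.33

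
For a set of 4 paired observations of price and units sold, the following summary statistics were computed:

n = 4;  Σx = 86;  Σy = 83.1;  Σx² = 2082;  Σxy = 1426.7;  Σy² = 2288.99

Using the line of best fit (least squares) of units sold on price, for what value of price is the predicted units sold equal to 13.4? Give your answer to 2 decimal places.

Sxx = Σx² − (Σx)²/n = 2082 − 1849 = 233
Sxy = Σxy − (Σx)(Σy)/n = 1426.7 − 1786.65 = -359.95
b = Sxy/Sxx = -359.95/233 = -1.544850
a = ȳ − b·x̄ = 20.775 − (-1.544850)·21.5 = 53.989270
Set a + b·x = 13.4: x = (13.4 − 53.989270) / (-1.544850) = 26.273927

26.27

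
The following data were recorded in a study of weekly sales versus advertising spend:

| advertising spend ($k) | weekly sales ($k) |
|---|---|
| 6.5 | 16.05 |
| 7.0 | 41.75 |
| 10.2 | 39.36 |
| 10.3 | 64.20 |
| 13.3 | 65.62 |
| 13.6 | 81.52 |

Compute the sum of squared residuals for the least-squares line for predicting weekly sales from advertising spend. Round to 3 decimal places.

n = 6, Σx = 60.9, Σy = 308.5, Σxy = 3440.725, Σx² = 663.23, Σy² = 18623.0094
Sxx = Σx² − (Σx)²/n = 663.23 − 618.135 = 45.095
Sxy = Σxy − (Σx)(Σy)/n = 3440.725 − 3131.275 = 309.45
Syy = Σy² − (Σy)²/n = 18623.0094 − 15862.041667 = 2760.967733
b = Sxy/Sxx = 309.45/45.095 = 6.862180
SSE = Syy − b·Sxy = 2760.967733 − 6.862180·309.45 = 637.466181

637.466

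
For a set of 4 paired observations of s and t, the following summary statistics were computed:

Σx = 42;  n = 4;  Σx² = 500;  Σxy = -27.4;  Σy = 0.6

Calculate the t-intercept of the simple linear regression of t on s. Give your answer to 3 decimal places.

Sxx = Σx² − (Σx)²/n = 500 − 441 = 59
Sxy = Σxy − (Σx)(Σy)/n = -27.4 − 6.3 = -33.7
b = Sxy/Sxx = -33.7/59 = -0.571186
a = ȳ − b·x̄ = 0.15 − (-0.571186)·10.5 = 6.147458

6.147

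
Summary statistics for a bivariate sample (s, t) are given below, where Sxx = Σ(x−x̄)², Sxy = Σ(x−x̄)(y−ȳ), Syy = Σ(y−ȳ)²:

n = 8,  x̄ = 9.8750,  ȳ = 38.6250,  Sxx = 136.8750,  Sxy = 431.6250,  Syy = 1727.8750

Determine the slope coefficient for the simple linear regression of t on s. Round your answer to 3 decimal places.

3.153

b = Sxy/Sxx = 431.625/136.875 = 3.153425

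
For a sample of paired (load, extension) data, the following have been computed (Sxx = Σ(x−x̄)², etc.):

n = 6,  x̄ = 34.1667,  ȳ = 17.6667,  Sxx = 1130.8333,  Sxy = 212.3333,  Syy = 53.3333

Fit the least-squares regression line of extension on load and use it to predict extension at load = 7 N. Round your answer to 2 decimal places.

12.57

b = Sxy/Sxx = 212.3333/1130.8333 = 0.187767
a = ȳ − b·x̄ = 17.6667 − 0.187767·34.1667 = 11.251318
ŷ(7) = a + b·7 = 11.251318 + 0.187767·7 = 12.565687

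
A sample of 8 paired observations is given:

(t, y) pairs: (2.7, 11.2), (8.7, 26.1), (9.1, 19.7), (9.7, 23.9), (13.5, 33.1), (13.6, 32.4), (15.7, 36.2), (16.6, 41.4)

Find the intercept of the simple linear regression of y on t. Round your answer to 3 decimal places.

4.720

n = 8, Σx = 89.6, Σy = 224, Σxy = 2811.48, Σx² = 1149.14
Sxx = Σx² − (Σx)²/n = 1149.14 − 1003.52 = 145.62
Sxy = Σxy − (Σx)(Σy)/n = 2811.48 − 2508.8 = 302.68
b = Sxy/Sxx = 302.68/145.62 = 2.078561
a = ȳ − b·x̄ = 28 − 2.078561·11.2 = 4.720121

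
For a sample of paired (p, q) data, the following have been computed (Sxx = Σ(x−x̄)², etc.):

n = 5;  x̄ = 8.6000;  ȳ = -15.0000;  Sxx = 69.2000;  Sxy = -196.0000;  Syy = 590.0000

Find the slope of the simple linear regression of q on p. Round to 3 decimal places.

-2.832

b = Sxy/Sxx = -196/69.2 = -2.832370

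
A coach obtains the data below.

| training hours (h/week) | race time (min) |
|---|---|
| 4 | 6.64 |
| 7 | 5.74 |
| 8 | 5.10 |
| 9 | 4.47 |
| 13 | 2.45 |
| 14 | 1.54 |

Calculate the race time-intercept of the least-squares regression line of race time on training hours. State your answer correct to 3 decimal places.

9.060

n = 6, Σx = 55, Σy = 25.94, Σxy = 201.18, Σx² = 575
Sxx = Σx² − (Σx)²/n = 575 − 504.166667 = 70.833333
Sxy = Σxy − (Σx)(Σy)/n = 201.18 − 237.783333 = -36.603333
b = Sxy/Sxx = -36.603333/70.833333 = -0.516753
a = ȳ − b·x̄ = 4.323333 − (-0.516753)·9.166667 = 9.060235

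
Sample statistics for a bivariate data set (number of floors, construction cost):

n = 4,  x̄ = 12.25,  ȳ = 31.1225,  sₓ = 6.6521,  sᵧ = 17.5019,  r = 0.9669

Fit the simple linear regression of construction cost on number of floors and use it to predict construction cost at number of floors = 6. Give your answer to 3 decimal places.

b = r · sᵧ/sₓ = 0.9669 · 17.5019/6.6521 = 2.543947
a = ȳ − b·x̄ = 31.1225 − 2.543947·12.25 = -0.040846
ŷ(6) = a + b·6 = -0.040846 + 2.543947·6 = 15.222834

15.223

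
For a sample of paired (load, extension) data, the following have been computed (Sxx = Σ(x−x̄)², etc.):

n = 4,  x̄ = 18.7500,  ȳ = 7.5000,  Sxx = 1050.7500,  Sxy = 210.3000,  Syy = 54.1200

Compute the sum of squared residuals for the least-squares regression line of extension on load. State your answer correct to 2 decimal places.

b = Sxy/Sxx = 210.3/1050.75 = 0.200143
SSE = Syy − b·Sxy = 54.12 − 0.200143·210.3 = 12.029979

12.03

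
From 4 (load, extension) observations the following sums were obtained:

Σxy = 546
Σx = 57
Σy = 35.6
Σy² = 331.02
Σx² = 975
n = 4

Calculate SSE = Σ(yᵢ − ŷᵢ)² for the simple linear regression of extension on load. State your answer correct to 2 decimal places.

4.98

Sxx = Σx² − (Σx)²/n = 975 − 812.25 = 162.75
Sxy = Σxy − (Σx)(Σy)/n = 546 − 507.3 = 38.7
Syy = Σy² − (Σy)²/n = 331.02 − 316.84 = 14.18
b = Sxy/Sxx = 38.7/162.75 = 0.237788
SSE = Syy − b·Sxy = 14.18 − 0.237788·38.7 = 4.977604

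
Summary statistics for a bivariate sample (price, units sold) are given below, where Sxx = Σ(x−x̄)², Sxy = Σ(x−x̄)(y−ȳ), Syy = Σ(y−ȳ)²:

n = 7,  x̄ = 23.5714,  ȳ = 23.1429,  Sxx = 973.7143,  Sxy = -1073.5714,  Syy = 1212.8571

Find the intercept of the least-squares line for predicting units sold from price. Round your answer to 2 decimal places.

49.13

b = Sxy/Sxx = -1073.5714/973.7143 = -1.102553
a = ȳ − b·x̄ = 23.1429 − (-1.102553)·23.5714 = 49.131612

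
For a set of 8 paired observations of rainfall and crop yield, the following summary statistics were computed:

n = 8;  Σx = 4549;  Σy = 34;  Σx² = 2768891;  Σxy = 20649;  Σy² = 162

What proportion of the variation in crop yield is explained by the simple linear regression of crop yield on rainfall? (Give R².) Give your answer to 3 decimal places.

Sxx = Σx² − (Σx)²/n = 2768891 − 2586675.125 = 182215.875
Sxy = Σxy − (Σx)(Σy)/n = 20649 − 19333.25 = 1315.75
Syy = Σy² − (Σy)²/n = 162 − 144.5 = 17.5
R² = Sxy²/(Sxx·Syy) = (1315.75)²/(182215.875·17.5) = 0.542903

0.543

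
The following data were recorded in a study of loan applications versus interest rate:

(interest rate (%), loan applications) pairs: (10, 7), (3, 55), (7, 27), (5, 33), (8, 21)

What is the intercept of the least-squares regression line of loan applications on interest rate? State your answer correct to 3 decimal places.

70.822

n = 5, Σx = 33, Σy = 143, Σxy = 757, Σx² = 247
Sxx = Σx² − (Σx)²/n = 247 − 217.8 = 29.2
Sxy = Σxy − (Σx)(Σy)/n = 757 − 943.8 = -186.8
b = Sxy/Sxx = -186.8/29.2 = -6.397260
a = ȳ − b·x̄ = 28.6 − (-6.397260)·6.6 = 70.821918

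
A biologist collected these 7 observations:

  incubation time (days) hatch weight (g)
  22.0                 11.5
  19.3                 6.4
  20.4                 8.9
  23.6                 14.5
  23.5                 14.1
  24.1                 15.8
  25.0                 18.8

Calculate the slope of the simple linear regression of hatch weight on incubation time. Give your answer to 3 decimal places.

n = 7, Σx = 157.9, Σy = 90, Σxy = 2082.41, Σx² = 3587.67
Sxx = Σx² − (Σx)²/n = 3587.67 − 3561.772857 = 25.897143
Sxy = Σxy − (Σx)(Σy)/n = 2082.41 − 2030.142857 = 52.267143
b = Sxy/Sxx = 52.267143/25.897143 = 2.018259

2.018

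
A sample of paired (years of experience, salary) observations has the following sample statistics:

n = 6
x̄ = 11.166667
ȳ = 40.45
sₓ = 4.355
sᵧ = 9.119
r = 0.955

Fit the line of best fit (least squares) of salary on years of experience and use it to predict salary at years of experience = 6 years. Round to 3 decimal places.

30.118

b = r · sᵧ/sₓ = 0.955 · 9.119/4.355 = 1.999689
a = ȳ − b·x̄ = 40.45 − 1.999689·11.166667 = 18.120140
ŷ(6) = a + b·6 = 18.120140 + 1.999689·6 = 30.118274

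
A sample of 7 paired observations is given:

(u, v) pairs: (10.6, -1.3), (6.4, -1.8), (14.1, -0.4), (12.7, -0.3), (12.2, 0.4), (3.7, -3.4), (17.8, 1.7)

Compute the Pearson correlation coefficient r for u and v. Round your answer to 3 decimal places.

n = 7, Σx = 77.5, Σy = -5.1, Σxy = -12.19, Σx² = 992.79, Σy² = 19.79
Sxx = Σx² − (Σx)²/n = 992.79 − 858.035714 = 134.754286
Sxy = Σxy − (Σx)(Σy)/n = -12.19 − (-56.464286) = 44.274286
Syy = Σy² − (Σy)²/n = 19.79 − 3.715714 = 16.074286
r = Sxy/√(Sxx·Syy) = 44.274286/√(2166.078890) = 44.274286/46.541153 = 0.951293

0.951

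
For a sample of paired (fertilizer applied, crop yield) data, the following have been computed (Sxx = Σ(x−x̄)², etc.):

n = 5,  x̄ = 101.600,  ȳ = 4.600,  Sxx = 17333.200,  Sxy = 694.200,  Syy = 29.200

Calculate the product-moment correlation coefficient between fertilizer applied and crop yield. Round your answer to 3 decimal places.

r = Sxy/√(Sxx·Syy) = 694.2/√(506129.44) = 694.2/711.427748 = 0.975784

0.976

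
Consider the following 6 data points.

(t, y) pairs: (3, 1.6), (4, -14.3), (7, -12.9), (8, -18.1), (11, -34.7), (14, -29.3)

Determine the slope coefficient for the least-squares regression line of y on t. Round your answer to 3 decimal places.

-2.715

n = 6, Σx = 47, Σy = -107.7, Σxy = -1079.4, Σx² = 455
Sxx = Σx² − (Σx)²/n = 455 − 368.166667 = 86.833333
Sxy = Σxy − (Σx)(Σy)/n = -1079.4 − (-843.65) = -235.75
b = Sxy/Sxx = -235.75/86.833333 = -2.714971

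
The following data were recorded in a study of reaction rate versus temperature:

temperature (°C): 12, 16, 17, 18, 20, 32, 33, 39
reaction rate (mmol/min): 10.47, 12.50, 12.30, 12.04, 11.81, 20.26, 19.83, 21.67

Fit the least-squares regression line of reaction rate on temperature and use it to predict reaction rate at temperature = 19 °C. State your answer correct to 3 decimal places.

13.104

n = 8, Σx = 187, Σy = 120.88, Σxy = 3135.5, Σx² = 5047
Sxx = Σx² − (Σx)²/n = 5047 − 4371.125 = 675.875
Sxy = Σxy − (Σx)(Σy)/n = 3135.5 − 2825.57 = 309.93
b = Sxy/Sxx = 309.93/675.875 = 0.458561
a = ȳ − b·x̄ = 15.11 − 0.458561·23.375 = 4.391134
ŷ(19) = a + b·19 = 4.391134 + 0.458561·19 = 13.103795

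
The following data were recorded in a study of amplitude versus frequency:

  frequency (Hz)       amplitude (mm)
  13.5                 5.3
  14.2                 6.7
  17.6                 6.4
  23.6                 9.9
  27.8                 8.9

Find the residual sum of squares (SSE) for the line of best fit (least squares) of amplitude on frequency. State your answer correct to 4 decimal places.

n = 5, Σx = 96.7, Σy = 37.2, Σxy = 760.39, Σx² = 2023.45, Σy² = 291.16
Sxx = Σx² − (Σx)²/n = 2023.45 − 1870.178 = 153.272
Sxy = Σxy − (Σx)(Σy)/n = 760.39 − 719.448 = 40.942
Syy = Σy² − (Σy)²/n = 291.16 − 276.768 = 14.392
b = Sxy/Sxx = 40.942/153.272 = 0.267120
SSE = Syy − b·Sxy = 14.392 − 0.267120·40.942 = 3.455577

3.4556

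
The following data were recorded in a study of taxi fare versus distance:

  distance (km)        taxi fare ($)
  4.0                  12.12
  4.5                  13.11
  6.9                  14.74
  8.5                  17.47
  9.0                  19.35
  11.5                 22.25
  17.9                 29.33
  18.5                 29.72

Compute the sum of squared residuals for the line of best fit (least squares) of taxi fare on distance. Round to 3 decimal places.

2.972

n = 8, Σx = 80.8, Σy = 158.09, Σxy = 1862.528, Σx² = 1032.02, Σy² = 3454.2473
Sxx = Σx² − (Σx)²/n = 1032.02 − 816.08 = 215.94
Sxy = Σxy − (Σx)(Σy)/n = 1862.528 − 1596.709 = 265.819
Syy = Σy² − (Σy)²/n = 3454.2473 − 3124.056013 = 330.191287
b = Sxy/Sxx = 265.819/215.94 = 1.230985
SSE = Syy − b·Sxy = 330.191287 − 1.230985·265.819 = 2.971964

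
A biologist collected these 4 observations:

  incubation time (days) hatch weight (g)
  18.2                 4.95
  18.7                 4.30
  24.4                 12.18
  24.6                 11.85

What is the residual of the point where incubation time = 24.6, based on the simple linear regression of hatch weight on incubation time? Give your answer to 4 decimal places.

n = 4, Σx = 85.9, Σy = 33.28, Σxy = 759.202, Σx² = 1881.45
Sxx = Σx² − (Σx)²/n = 1881.45 − 1844.7025 = 36.7475
Sxy = Σxy − (Σx)(Σy)/n = 759.202 − 714.688 = 44.514
b = Sxy/Sxx = 44.514/36.7475 = 1.211348
a = ȳ − b·x̄ = 8.32 − 1.211348·21.475 = -17.693692
ŷ(24.6) = -17.693692 + 1.211348·24.6 = 12.105462
residual = y − ŷ = 11.85 − 12.105462 = -0.255462

-0.2555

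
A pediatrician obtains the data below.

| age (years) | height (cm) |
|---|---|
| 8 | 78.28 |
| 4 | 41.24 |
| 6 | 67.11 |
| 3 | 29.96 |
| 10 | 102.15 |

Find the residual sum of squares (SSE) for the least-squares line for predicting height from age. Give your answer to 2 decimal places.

44.36

n = 5, Σx = 31, Σy = 318.74, Σxy = 2305.24, Σx² = 225, Σy² = 23664.4722
Sxx = Σx² − (Σx)²/n = 225 − 192.2 = 32.8
Sxy = Σxy − (Σx)(Σy)/n = 2305.24 − 1976.188 = 329.052
Syy = Σy² − (Σy)²/n = 23664.4722 − 20319.03752 = 3345.43468
b = Sxy/Sxx = 329.052/32.8 = 10.032073
SSE = Syy − b·Sxy = 3345.43468 − 10.032073·329.052 = 44.360939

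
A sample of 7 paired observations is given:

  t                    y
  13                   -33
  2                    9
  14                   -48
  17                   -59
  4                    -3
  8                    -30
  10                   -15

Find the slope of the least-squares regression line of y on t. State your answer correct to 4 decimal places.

-4.2222

n = 7, Σx = 68, Σy = -179, Σxy = -2488, Σx² = 838
Sxx = Σx² − (Σx)²/n = 838 − 660.571429 = 177.428571
Sxy = Σxy − (Σx)(Σy)/n = -2488 − (-1738.857143) = -749.142857
b = Sxy/Sxx = -749.142857/177.428571 = -4.222222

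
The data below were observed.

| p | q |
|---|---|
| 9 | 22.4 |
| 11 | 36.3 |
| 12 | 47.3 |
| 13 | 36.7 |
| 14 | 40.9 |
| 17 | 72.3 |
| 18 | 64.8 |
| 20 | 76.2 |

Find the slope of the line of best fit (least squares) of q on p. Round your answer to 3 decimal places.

4.843

n = 8, Σx = 114, Σy = 396.9, Σxy = 6137.7, Σx² = 1724
Sxx = Σx² − (Σx)²/n = 1724 − 1624.5 = 99.5
Sxy = Σxy − (Σx)(Σy)/n = 6137.7 − 5655.825 = 481.875
b = Sxy/Sxx = 481.875/99.5 = 4.842965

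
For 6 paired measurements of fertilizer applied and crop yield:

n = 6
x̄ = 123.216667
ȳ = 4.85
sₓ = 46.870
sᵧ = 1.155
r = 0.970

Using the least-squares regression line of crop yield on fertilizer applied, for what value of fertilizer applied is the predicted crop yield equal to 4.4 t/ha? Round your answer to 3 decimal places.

b = r · sᵧ/sₓ = 0.97 · 1.155/46.87 = 0.023903
a = ȳ − b·x̄ = 4.85 − 0.023903·123.216667 = 1.904709
Set a + b·x = 4.4: x = (4.4 − 1.904709) / 0.023903 = 104.390854

104.391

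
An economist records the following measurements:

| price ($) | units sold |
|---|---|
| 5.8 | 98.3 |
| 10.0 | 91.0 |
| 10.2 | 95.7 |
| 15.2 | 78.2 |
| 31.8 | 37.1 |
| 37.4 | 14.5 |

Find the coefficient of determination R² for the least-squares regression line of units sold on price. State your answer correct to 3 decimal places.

n = 6, Σx = 110.4, Σy = 414.8, Σxy = 5367, Σx² = 2878.72, Σy² = 34804.28
Sxx = Σx² − (Σx)²/n = 2878.72 − 2031.36 = 847.36
Sxy = Σxy − (Σx)(Σy)/n = 5367 − 7632.32 = -2265.32
Syy = Σy² − (Σy)²/n = 34804.28 − 28676.506667 = 6127.773333
R² = Sxy²/(Sxx·Syy) = (-2265.32)²/(847.36·6127.773333) = 0.988299

0.988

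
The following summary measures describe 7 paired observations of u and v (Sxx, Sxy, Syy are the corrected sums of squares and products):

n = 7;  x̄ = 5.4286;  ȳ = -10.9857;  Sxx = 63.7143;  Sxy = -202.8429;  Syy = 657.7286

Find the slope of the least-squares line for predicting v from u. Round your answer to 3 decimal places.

b = Sxy/Sxx = -202.8429/63.7143 = -3.183632

-3.184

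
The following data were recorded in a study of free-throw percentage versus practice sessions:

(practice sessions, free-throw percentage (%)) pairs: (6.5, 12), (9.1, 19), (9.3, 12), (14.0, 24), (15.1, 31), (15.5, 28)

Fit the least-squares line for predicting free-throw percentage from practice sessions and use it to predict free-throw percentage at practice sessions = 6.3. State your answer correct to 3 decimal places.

10.466

n = 6, Σx = 69.5, Σy = 126, Σxy = 1600.6, Σx² = 875.81
Sxx = Σx² − (Σx)²/n = 875.81 − 805.041667 = 70.768333
Sxy = Σxy − (Σx)(Σy)/n = 1600.6 − 1459.5 = 141.1
b = Sxy/Sxx = 141.1/70.768333 = 1.993830
a = ȳ − b·x̄ = 21 − 1.993830·11.583333 = -2.095193
ŷ(6.3) = a + b·6.3 = -2.095193 + 1.993830·6.3 = 10.465933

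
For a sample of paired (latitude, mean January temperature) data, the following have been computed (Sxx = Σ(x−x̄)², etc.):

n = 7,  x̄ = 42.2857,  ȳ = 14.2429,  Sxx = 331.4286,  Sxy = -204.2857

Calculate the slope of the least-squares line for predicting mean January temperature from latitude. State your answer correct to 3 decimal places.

-0.616

b = Sxy/Sxx = -204.2857/331.4286 = -0.616379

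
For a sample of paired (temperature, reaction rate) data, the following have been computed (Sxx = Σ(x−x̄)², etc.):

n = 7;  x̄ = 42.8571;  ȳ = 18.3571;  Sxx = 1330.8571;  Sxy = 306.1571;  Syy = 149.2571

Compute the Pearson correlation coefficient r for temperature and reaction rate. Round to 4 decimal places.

0.6869

r = Sxy/√(Sxx·Syy) = 306.1571/√(198639.871260) = 306.1571/445.690331 = 0.686928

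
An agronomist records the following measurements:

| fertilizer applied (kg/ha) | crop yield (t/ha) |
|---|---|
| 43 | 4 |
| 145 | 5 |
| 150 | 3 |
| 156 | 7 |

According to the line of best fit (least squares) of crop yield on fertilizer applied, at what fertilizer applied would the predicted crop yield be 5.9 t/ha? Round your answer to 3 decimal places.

n = 4, Σx = 494, Σy = 19, Σxy = 2439, Σx² = 69710
Sxx = Σx² − (Σx)²/n = 69710 − 61009 = 8701
Sxy = Σxy − (Σx)(Σy)/n = 2439 − 2346.5 = 92.5
b = Sxy/Sxx = 92.5/8701 = 0.010631
a = ȳ − b·x̄ = 4.75 − 0.010631·123.5 = 3.437076
Set a + b·x = 5.9: x = (5.9 − 3.437076) / 0.010631 = 231.674595

231.675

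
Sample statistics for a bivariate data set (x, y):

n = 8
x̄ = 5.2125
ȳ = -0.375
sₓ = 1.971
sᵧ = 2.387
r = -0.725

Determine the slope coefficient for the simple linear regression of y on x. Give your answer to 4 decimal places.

b = r · sᵧ/sₓ = -0.725 · 2.387/1.971 = -0.878019

-0.8780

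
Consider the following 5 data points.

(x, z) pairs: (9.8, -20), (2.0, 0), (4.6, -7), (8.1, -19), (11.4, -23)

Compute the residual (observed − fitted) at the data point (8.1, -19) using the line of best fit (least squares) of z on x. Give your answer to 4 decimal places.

-2.8788

n = 5, Σx = 35.9, Σy = -69, Σxy = -644.3, Σx² = 316.77
Sxx = Σx² − (Σx)²/n = 316.77 − 257.762 = 59.008
Sxy = Σxy − (Σx)(Σy)/n = -644.3 − (-495.42) = -148.88
b = Sxy/Sxx = -148.88/59.008 = -2.523048
a = ȳ − b·x̄ = -13.8 − (-2.523048)·7.18 = 4.315483
ŷ(8.1) = 4.315483 + (-2.523048)·8.1 = -16.121204
residual = y − ŷ = -19 − (-16.121204) = -2.878796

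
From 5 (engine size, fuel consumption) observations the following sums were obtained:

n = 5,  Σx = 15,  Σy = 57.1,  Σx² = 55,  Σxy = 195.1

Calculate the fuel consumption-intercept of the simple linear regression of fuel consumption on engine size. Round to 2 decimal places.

4.28

Sxx = Σx² − (Σx)²/n = 55 − 45 = 10
Sxy = Σxy − (Σx)(Σy)/n = 195.1 − 171.3 = 23.8
b = Sxy/Sxx = 23.8/10 = 2.38
a = ȳ − b·x̄ = 11.42 − 2.38·3 = 4.28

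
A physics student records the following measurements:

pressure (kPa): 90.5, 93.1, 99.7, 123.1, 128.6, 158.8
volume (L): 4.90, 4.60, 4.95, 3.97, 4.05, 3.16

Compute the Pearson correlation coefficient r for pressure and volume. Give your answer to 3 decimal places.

n = 6, Σx = 693.8, Σy = 25.63, Σxy = 2876.57, Σx² = 83706.96, Σy² = 111.8215
Sxx = Σx² − (Σx)²/n = 83706.96 − 80226.406667 = 3480.553333
Sxy = Σxy − (Σx)(Σy)/n = 2876.57 − 2963.682333 = -87.112333
Syy = Σy² − (Σy)²/n = 111.8215 − 109.482817 = 2.338683
r = Sxy/√(Sxx·Syy) = -87.112333/√(8139.912071) = -87.112333/90.221461 = -0.965539

-0.966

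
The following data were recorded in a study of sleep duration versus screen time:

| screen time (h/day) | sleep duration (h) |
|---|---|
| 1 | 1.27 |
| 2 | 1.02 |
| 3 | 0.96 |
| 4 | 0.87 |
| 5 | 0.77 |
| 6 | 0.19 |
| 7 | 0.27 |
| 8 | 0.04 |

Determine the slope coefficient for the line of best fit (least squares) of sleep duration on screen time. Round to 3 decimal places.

n = 8, Σx = 36, Σy = 5.39, Σxy = 16.87, Σx² = 204
Sxx = Σx² − (Σx)²/n = 204 − 162 = 42
Sxy = Σxy − (Σx)(Σy)/n = 16.87 − 24.255 = -7.385
b = Sxy/Sxx = -7.385/42 = -0.175833

-0.176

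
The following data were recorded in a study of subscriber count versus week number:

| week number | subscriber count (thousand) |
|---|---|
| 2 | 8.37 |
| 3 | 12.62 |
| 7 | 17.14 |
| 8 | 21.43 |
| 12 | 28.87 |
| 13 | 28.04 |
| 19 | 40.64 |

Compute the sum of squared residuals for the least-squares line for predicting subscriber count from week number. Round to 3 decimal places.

9.683

n = 7, Σx = 64, Σy = 157.11, Σxy = 1829.14, Σx² = 800, Σy² = 4253.6739
Sxx = Σx² − (Σx)²/n = 800 − 585.142857 = 214.857143
Sxy = Σxy − (Σx)(Σy)/n = 1829.14 − 1436.434286 = 392.705714
Syy = Σy² − (Σy)²/n = 4253.6739 − 3526.221729 = 727.452171
b = Sxy/Sxx = 392.705714/214.857143 = 1.827753
SSE = Syy − b·Sxy = 727.452171 − 1.827753·392.705714 = 9.683258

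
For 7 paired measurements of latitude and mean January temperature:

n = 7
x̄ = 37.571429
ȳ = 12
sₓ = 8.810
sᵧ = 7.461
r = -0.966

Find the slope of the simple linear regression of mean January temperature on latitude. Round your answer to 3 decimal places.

b = r · sᵧ/sₓ = -0.966 · 7.461/8.81 = -0.818085

-0.818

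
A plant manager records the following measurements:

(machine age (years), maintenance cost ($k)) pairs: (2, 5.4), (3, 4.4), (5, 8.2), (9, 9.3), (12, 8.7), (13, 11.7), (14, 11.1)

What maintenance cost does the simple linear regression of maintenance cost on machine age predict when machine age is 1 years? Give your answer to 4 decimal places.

n = 7, Σx = 58, Σy = 58.8, Σxy = 560.6, Σx² = 628
Sxx = Σx² − (Σx)²/n = 628 − 480.571429 = 147.428571
Sxy = Σxy − (Σx)(Σy)/n = 560.6 − 487.2 = 73.4
b = Sxy/Sxx = 73.4/147.428571 = 0.497868
a = ȳ − b·x̄ = 8.4 − 0.497868·8.285714 = 4.274806
ŷ(1) = a + b·1 = 4.274806 + 0.497868·1 = 4.772674

4.7727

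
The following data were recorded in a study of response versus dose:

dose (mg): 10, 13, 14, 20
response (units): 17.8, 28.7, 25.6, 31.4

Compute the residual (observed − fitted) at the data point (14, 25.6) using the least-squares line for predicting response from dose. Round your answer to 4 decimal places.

n = 4, Σx = 57, Σy = 103.5, Σxy = 1537.5, Σx² = 865
Sxx = Σx² − (Σx)²/n = 865 − 812.25 = 52.75
Sxy = Σxy − (Σx)(Σy)/n = 1537.5 − 1474.875 = 62.625
b = Sxy/Sxx = 62.625/52.75 = 1.187204
a = ȳ − b·x̄ = 25.875 − 1.187204·14.25 = 8.957346
ŷ(14) = 8.957346 + 1.187204·14 = 25.578199
residual = y − ŷ = 25.6 − 25.578199 = 0.021801

0.0218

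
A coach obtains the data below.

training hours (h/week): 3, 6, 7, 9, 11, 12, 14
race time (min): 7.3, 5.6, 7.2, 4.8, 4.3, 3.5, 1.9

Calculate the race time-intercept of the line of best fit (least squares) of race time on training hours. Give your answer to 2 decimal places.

n = 7, Σx = 62, Σy = 34.6, Σxy = 265, Σx² = 636
Sxx = Σx² − (Σx)²/n = 636 − 549.142857 = 86.857143
Sxy = Σxy − (Σx)(Σy)/n = 265 − 306.457143 = -41.457143
b = Sxy/Sxx = -41.457143/86.857143 = -0.477303
a = ȳ − b·x̄ = 4.942857 − (-0.477303)·8.857143 = 9.170395

9.17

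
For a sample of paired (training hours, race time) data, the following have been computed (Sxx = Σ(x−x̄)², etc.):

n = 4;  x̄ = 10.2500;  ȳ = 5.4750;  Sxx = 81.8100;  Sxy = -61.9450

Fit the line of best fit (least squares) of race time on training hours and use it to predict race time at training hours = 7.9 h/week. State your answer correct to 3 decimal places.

b = Sxy/Sxx = -61.945/81.81 = -0.757181
a = ȳ − b·x̄ = 5.475 − (-0.757181)·10.25 = 13.236108
ŷ(7.9) = a + b·7.9 = 13.236108 + (-0.757181)·7.9 = 7.254376

7.254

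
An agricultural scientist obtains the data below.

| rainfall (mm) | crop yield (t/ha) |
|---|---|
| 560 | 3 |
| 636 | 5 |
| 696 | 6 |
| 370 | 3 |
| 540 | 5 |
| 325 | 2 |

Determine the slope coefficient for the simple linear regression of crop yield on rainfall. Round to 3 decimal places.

n = 6, Σx = 3127, Σy = 24, Σxy = 13496, Σx² = 1736637
Sxx = Σx² − (Σx)²/n = 1736637 − 1629688.166667 = 106948.833333
Sxy = Σxy − (Σx)(Σy)/n = 13496 − 12508 = 988
b = Sxy/Sxx = 988/106948.833333 = 0.009238

0.009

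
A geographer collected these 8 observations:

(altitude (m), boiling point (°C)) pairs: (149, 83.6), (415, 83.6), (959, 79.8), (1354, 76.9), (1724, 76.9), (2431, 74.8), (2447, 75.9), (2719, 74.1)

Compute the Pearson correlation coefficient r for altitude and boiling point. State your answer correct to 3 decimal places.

n = 8, Σx = 12198, Σy = 625.6, Σxy = 929420.8, Σx² = 25210130, Σy² = 49019.84
Sxx = Σx² − (Σx)²/n = 25210130 − 18598900.5 = 6611229.5
Sxy = Σxy − (Σx)(Σy)/n = 929420.8 − 953883.6 = -24462.8
Syy = Σy² − (Σy)²/n = 49019.84 − 48921.92 = 97.92
r = Sxy/√(Sxx·Syy) = -24462.8/√(647371592.64) = -24462.8/25443.498043 = -0.961456

-0.961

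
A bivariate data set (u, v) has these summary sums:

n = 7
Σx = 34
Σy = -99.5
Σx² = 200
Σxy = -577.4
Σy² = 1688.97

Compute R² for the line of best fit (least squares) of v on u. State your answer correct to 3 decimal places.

0.925

Sxx = Σx² − (Σx)²/n = 200 − 165.142857 = 34.857143
Sxy = Σxy − (Σx)(Σy)/n = -577.4 − (-483.285714) = -94.114286
Syy = Σy² − (Σy)²/n = 1688.97 − 1414.321429 = 274.648571
R² = Sxy²/(Sxx·Syy) = (-94.114286)²/(34.857143·274.648571) = 0.925214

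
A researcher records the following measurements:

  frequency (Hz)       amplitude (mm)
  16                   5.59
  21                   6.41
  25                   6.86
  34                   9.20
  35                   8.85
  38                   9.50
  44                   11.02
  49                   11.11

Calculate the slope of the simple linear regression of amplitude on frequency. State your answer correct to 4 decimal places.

0.1812

n = 8, Σx = 262, Σy = 68.54, Σxy = 2408.37, Σx² = 9484
Sxx = Σx² − (Σx)²/n = 9484 − 8580.5 = 903.5
Sxy = Σxy − (Σx)(Σy)/n = 2408.37 − 2244.685 = 163.685
b = Sxy/Sxx = 163.685/903.5 = 0.181168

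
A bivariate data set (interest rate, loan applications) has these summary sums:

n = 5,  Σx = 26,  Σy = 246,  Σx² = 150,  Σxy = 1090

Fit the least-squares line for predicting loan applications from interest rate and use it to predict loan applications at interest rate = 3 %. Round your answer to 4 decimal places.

Sxx = Σx² − (Σx)²/n = 150 − 135.2 = 14.8
Sxy = Σxy − (Σx)(Σy)/n = 1090 − 1279.2 = -189.2
b = Sxy/Sxx = -189.2/14.8 = -12.783784
a = ȳ − b·x̄ = 49.2 − (-12.783784)·5.2 = 115.675676
ŷ(3) = a + b·3 = 115.675676 + (-12.783784)·3 = 77.324324

77.3243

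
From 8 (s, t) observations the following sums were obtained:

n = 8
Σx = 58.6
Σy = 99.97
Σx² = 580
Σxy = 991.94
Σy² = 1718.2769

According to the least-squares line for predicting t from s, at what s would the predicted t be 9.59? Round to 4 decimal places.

5.6377

Sxx = Σx² − (Σx)²/n = 580 − 429.245 = 150.755
Sxy = Σxy − (Σx)(Σy)/n = 991.94 − 732.28025 = 259.65975
b = Sxy/Sxx = 259.65975/150.755 = 1.722396
a = ȳ − b·x̄ = 12.49625 − 1.722396·7.325 = -0.120298
Set a + b·x = 9.59: x = (9.59 − (-0.120298)) / 1.722396 = 5.637670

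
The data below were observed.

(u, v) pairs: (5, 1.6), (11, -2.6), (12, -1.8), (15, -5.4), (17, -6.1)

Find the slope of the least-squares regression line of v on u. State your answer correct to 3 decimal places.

n = 5, Σx = 60, Σy = -14.3, Σxy = -226.9, Σx² = 804
Sxx = Σx² − (Σx)²/n = 804 − 720 = 84
Sxy = Σxy − (Σx)(Σy)/n = -226.9 − (-171.6) = -55.3
b = Sxy/Sxx = -55.3/84 = -0.658333

-0.658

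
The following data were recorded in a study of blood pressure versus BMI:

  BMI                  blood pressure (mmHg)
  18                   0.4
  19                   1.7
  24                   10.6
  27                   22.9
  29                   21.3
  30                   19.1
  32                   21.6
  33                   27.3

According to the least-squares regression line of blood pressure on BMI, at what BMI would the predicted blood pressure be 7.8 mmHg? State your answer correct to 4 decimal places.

21.9157

n = 8, Σx = 212, Σy = 124.9, Σxy = 3695, Σx² = 5844
Sxx = Σx² − (Σx)²/n = 5844 − 5618 = 226
Sxy = Σxy − (Σx)(Σy)/n = 3695 − 3309.85 = 385.15
b = Sxy/Sxx = 385.15/226 = 1.704204
a = ȳ − b·x̄ = 15.6125 − 1.704204·26.5 = -29.548894
Set a + b·x = 7.8: x = (7.8 − (-29.548894)) / 1.704204 = 21.915747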